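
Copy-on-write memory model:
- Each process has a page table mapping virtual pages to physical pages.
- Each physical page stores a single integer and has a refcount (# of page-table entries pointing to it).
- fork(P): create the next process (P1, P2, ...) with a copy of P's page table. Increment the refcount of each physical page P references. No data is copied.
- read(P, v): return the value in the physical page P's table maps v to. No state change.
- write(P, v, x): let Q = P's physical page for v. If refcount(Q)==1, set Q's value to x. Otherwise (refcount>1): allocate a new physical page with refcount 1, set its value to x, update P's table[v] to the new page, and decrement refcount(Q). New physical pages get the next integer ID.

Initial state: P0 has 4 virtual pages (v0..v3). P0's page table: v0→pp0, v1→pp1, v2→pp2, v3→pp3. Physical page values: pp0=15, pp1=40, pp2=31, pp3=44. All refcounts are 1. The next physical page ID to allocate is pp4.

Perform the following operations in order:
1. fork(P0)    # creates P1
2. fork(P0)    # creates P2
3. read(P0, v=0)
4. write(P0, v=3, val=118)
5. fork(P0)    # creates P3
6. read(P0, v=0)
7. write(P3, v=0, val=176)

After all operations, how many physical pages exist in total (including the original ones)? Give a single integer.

Answer: 6

Derivation:
Op 1: fork(P0) -> P1. 4 ppages; refcounts: pp0:2 pp1:2 pp2:2 pp3:2
Op 2: fork(P0) -> P2. 4 ppages; refcounts: pp0:3 pp1:3 pp2:3 pp3:3
Op 3: read(P0, v0) -> 15. No state change.
Op 4: write(P0, v3, 118). refcount(pp3)=3>1 -> COPY to pp4. 5 ppages; refcounts: pp0:3 pp1:3 pp2:3 pp3:2 pp4:1
Op 5: fork(P0) -> P3. 5 ppages; refcounts: pp0:4 pp1:4 pp2:4 pp3:2 pp4:2
Op 6: read(P0, v0) -> 15. No state change.
Op 7: write(P3, v0, 176). refcount(pp0)=4>1 -> COPY to pp5. 6 ppages; refcounts: pp0:3 pp1:4 pp2:4 pp3:2 pp4:2 pp5:1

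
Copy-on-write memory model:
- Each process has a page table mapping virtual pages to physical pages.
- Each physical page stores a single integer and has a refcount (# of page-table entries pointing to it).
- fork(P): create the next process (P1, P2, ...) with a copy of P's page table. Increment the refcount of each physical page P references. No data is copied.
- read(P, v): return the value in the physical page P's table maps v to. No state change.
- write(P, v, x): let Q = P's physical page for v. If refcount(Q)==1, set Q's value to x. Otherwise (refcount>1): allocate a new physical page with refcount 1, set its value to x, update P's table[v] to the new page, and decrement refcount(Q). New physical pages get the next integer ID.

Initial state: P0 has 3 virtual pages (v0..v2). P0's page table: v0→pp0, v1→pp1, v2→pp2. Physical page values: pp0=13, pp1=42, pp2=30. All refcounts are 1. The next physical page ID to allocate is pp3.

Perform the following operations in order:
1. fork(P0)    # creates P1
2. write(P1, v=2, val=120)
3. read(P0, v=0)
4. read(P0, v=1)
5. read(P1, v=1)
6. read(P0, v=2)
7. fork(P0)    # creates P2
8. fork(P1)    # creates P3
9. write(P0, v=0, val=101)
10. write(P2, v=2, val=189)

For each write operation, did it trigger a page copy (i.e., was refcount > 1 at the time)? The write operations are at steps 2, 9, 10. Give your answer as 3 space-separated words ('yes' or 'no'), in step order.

Op 1: fork(P0) -> P1. 3 ppages; refcounts: pp0:2 pp1:2 pp2:2
Op 2: write(P1, v2, 120). refcount(pp2)=2>1 -> COPY to pp3. 4 ppages; refcounts: pp0:2 pp1:2 pp2:1 pp3:1
Op 3: read(P0, v0) -> 13. No state change.
Op 4: read(P0, v1) -> 42. No state change.
Op 5: read(P1, v1) -> 42. No state change.
Op 6: read(P0, v2) -> 30. No state change.
Op 7: fork(P0) -> P2. 4 ppages; refcounts: pp0:3 pp1:3 pp2:2 pp3:1
Op 8: fork(P1) -> P3. 4 ppages; refcounts: pp0:4 pp1:4 pp2:2 pp3:2
Op 9: write(P0, v0, 101). refcount(pp0)=4>1 -> COPY to pp4. 5 ppages; refcounts: pp0:3 pp1:4 pp2:2 pp3:2 pp4:1
Op 10: write(P2, v2, 189). refcount(pp2)=2>1 -> COPY to pp5. 6 ppages; refcounts: pp0:3 pp1:4 pp2:1 pp3:2 pp4:1 pp5:1

yes yes yes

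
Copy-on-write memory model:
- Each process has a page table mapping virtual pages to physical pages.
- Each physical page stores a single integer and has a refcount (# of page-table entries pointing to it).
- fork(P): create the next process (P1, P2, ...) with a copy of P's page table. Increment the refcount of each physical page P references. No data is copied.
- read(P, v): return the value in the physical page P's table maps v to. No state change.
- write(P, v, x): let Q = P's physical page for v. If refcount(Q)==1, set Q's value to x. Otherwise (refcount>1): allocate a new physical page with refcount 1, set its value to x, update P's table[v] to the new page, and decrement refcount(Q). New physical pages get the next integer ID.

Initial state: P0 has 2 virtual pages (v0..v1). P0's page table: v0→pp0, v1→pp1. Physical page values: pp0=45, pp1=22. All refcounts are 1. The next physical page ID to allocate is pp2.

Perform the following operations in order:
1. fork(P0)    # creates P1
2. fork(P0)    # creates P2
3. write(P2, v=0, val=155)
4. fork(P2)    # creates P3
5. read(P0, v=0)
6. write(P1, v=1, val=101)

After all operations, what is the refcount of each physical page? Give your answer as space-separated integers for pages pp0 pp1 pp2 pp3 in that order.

Op 1: fork(P0) -> P1. 2 ppages; refcounts: pp0:2 pp1:2
Op 2: fork(P0) -> P2. 2 ppages; refcounts: pp0:3 pp1:3
Op 3: write(P2, v0, 155). refcount(pp0)=3>1 -> COPY to pp2. 3 ppages; refcounts: pp0:2 pp1:3 pp2:1
Op 4: fork(P2) -> P3. 3 ppages; refcounts: pp0:2 pp1:4 pp2:2
Op 5: read(P0, v0) -> 45. No state change.
Op 6: write(P1, v1, 101). refcount(pp1)=4>1 -> COPY to pp3. 4 ppages; refcounts: pp0:2 pp1:3 pp2:2 pp3:1

Answer: 2 3 2 1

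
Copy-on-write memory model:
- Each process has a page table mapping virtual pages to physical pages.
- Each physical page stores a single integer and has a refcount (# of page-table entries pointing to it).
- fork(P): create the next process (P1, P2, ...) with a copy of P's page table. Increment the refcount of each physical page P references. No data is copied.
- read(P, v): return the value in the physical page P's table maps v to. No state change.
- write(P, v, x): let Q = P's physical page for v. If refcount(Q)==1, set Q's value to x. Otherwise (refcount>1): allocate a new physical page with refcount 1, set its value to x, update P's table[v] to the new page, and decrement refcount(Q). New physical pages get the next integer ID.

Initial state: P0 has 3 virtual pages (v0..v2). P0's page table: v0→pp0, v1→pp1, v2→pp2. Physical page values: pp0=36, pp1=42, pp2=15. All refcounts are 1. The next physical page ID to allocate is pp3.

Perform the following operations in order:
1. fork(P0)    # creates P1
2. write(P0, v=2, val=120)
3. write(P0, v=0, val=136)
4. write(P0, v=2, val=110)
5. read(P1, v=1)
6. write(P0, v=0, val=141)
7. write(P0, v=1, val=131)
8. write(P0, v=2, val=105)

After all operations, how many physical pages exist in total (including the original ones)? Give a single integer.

Op 1: fork(P0) -> P1. 3 ppages; refcounts: pp0:2 pp1:2 pp2:2
Op 2: write(P0, v2, 120). refcount(pp2)=2>1 -> COPY to pp3. 4 ppages; refcounts: pp0:2 pp1:2 pp2:1 pp3:1
Op 3: write(P0, v0, 136). refcount(pp0)=2>1 -> COPY to pp4. 5 ppages; refcounts: pp0:1 pp1:2 pp2:1 pp3:1 pp4:1
Op 4: write(P0, v2, 110). refcount(pp3)=1 -> write in place. 5 ppages; refcounts: pp0:1 pp1:2 pp2:1 pp3:1 pp4:1
Op 5: read(P1, v1) -> 42. No state change.
Op 6: write(P0, v0, 141). refcount(pp4)=1 -> write in place. 5 ppages; refcounts: pp0:1 pp1:2 pp2:1 pp3:1 pp4:1
Op 7: write(P0, v1, 131). refcount(pp1)=2>1 -> COPY to pp5. 6 ppages; refcounts: pp0:1 pp1:1 pp2:1 pp3:1 pp4:1 pp5:1
Op 8: write(P0, v2, 105). refcount(pp3)=1 -> write in place. 6 ppages; refcounts: pp0:1 pp1:1 pp2:1 pp3:1 pp4:1 pp5:1

Answer: 6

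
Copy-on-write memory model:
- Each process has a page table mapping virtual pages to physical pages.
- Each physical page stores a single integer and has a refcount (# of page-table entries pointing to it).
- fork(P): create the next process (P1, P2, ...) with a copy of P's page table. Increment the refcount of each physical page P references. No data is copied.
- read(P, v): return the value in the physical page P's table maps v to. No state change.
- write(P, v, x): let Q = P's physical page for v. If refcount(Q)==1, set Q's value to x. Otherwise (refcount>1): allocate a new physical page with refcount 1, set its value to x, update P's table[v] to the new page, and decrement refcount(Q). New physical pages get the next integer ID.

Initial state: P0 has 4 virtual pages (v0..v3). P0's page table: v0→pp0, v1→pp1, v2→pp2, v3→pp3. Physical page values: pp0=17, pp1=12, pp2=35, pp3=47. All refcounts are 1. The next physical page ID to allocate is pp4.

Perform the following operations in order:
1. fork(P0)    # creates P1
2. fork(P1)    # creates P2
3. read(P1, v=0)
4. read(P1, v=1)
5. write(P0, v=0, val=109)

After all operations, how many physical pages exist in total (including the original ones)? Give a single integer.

Op 1: fork(P0) -> P1. 4 ppages; refcounts: pp0:2 pp1:2 pp2:2 pp3:2
Op 2: fork(P1) -> P2. 4 ppages; refcounts: pp0:3 pp1:3 pp2:3 pp3:3
Op 3: read(P1, v0) -> 17. No state change.
Op 4: read(P1, v1) -> 12. No state change.
Op 5: write(P0, v0, 109). refcount(pp0)=3>1 -> COPY to pp4. 5 ppages; refcounts: pp0:2 pp1:3 pp2:3 pp3:3 pp4:1

Answer: 5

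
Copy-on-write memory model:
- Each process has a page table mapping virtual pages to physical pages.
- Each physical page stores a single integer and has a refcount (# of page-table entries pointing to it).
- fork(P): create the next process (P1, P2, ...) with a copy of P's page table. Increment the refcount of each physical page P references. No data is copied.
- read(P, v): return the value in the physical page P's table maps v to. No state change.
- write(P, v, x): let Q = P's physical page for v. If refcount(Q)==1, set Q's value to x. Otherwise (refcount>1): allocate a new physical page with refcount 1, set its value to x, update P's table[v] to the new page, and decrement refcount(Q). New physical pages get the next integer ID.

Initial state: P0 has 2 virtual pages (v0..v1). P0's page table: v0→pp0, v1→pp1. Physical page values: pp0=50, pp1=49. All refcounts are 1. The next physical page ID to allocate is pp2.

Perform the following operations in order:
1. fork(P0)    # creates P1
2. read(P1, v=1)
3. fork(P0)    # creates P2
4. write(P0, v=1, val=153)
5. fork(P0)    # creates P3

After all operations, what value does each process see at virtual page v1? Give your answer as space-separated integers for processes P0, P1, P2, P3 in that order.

Op 1: fork(P0) -> P1. 2 ppages; refcounts: pp0:2 pp1:2
Op 2: read(P1, v1) -> 49. No state change.
Op 3: fork(P0) -> P2. 2 ppages; refcounts: pp0:3 pp1:3
Op 4: write(P0, v1, 153). refcount(pp1)=3>1 -> COPY to pp2. 3 ppages; refcounts: pp0:3 pp1:2 pp2:1
Op 5: fork(P0) -> P3. 3 ppages; refcounts: pp0:4 pp1:2 pp2:2
P0: v1 -> pp2 = 153
P1: v1 -> pp1 = 49
P2: v1 -> pp1 = 49
P3: v1 -> pp2 = 153

Answer: 153 49 49 153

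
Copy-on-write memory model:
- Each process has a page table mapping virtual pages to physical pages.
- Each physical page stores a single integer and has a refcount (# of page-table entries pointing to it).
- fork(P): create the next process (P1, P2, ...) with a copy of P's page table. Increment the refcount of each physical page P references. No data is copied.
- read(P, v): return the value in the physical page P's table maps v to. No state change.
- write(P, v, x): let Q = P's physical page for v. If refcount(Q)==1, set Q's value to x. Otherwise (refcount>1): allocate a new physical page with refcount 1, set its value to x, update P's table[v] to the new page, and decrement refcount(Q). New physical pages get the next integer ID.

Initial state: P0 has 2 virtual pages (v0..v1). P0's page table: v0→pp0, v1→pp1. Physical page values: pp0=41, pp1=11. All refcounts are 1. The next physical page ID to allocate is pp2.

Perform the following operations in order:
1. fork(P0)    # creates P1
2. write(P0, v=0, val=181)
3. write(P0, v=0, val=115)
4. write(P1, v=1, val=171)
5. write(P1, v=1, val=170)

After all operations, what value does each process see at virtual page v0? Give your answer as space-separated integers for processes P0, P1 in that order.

Op 1: fork(P0) -> P1. 2 ppages; refcounts: pp0:2 pp1:2
Op 2: write(P0, v0, 181). refcount(pp0)=2>1 -> COPY to pp2. 3 ppages; refcounts: pp0:1 pp1:2 pp2:1
Op 3: write(P0, v0, 115). refcount(pp2)=1 -> write in place. 3 ppages; refcounts: pp0:1 pp1:2 pp2:1
Op 4: write(P1, v1, 171). refcount(pp1)=2>1 -> COPY to pp3. 4 ppages; refcounts: pp0:1 pp1:1 pp2:1 pp3:1
Op 5: write(P1, v1, 170). refcount(pp3)=1 -> write in place. 4 ppages; refcounts: pp0:1 pp1:1 pp2:1 pp3:1
P0: v0 -> pp2 = 115
P1: v0 -> pp0 = 41

Answer: 115 41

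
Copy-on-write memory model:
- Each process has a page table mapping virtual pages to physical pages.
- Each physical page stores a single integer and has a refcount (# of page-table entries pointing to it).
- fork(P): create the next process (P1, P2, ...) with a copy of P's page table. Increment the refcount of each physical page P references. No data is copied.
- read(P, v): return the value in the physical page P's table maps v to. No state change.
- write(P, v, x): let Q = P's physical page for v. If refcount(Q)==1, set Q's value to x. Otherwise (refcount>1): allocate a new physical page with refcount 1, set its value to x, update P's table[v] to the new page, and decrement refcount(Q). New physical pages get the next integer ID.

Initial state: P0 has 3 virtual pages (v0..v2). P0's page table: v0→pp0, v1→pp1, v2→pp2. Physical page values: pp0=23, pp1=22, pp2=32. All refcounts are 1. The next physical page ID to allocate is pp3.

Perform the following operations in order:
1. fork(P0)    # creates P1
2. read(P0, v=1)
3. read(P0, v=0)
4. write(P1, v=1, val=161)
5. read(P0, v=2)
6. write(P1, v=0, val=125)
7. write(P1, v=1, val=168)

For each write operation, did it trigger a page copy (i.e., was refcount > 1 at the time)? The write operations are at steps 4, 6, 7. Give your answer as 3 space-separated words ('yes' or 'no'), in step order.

Op 1: fork(P0) -> P1. 3 ppages; refcounts: pp0:2 pp1:2 pp2:2
Op 2: read(P0, v1) -> 22. No state change.
Op 3: read(P0, v0) -> 23. No state change.
Op 4: write(P1, v1, 161). refcount(pp1)=2>1 -> COPY to pp3. 4 ppages; refcounts: pp0:2 pp1:1 pp2:2 pp3:1
Op 5: read(P0, v2) -> 32. No state change.
Op 6: write(P1, v0, 125). refcount(pp0)=2>1 -> COPY to pp4. 5 ppages; refcounts: pp0:1 pp1:1 pp2:2 pp3:1 pp4:1
Op 7: write(P1, v1, 168). refcount(pp3)=1 -> write in place. 5 ppages; refcounts: pp0:1 pp1:1 pp2:2 pp3:1 pp4:1

yes yes no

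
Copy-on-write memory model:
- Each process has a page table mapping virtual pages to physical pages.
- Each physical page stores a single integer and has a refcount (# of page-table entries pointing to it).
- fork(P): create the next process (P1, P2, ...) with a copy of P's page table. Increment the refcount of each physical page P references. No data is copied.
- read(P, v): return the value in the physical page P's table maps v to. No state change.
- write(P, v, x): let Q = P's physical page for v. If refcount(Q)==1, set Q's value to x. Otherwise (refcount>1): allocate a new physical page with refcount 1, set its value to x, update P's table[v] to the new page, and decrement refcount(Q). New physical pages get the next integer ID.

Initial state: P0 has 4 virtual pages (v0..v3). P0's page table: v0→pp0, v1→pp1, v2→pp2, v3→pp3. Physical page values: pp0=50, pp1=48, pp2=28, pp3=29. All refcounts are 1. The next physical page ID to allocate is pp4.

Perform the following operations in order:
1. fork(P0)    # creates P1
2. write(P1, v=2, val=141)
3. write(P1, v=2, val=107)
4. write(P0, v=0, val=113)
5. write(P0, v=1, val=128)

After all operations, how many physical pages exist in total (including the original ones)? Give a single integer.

Answer: 7

Derivation:
Op 1: fork(P0) -> P1. 4 ppages; refcounts: pp0:2 pp1:2 pp2:2 pp3:2
Op 2: write(P1, v2, 141). refcount(pp2)=2>1 -> COPY to pp4. 5 ppages; refcounts: pp0:2 pp1:2 pp2:1 pp3:2 pp4:1
Op 3: write(P1, v2, 107). refcount(pp4)=1 -> write in place. 5 ppages; refcounts: pp0:2 pp1:2 pp2:1 pp3:2 pp4:1
Op 4: write(P0, v0, 113). refcount(pp0)=2>1 -> COPY to pp5. 6 ppages; refcounts: pp0:1 pp1:2 pp2:1 pp3:2 pp4:1 pp5:1
Op 5: write(P0, v1, 128). refcount(pp1)=2>1 -> COPY to pp6. 7 ppages; refcounts: pp0:1 pp1:1 pp2:1 pp3:2 pp4:1 pp5:1 pp6:1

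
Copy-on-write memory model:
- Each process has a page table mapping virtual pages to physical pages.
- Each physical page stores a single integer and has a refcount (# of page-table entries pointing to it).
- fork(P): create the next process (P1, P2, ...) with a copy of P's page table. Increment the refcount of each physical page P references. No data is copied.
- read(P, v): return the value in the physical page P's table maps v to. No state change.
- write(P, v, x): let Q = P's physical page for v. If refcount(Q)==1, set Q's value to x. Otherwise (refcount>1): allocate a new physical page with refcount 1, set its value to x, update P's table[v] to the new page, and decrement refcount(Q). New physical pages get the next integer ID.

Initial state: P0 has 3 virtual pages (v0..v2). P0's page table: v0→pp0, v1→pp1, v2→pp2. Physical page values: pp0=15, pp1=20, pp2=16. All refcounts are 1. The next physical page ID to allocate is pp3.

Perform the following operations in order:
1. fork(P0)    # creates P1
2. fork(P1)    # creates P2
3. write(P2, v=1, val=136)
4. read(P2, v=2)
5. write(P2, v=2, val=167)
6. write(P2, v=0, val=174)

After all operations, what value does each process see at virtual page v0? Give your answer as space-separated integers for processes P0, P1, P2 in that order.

Op 1: fork(P0) -> P1. 3 ppages; refcounts: pp0:2 pp1:2 pp2:2
Op 2: fork(P1) -> P2. 3 ppages; refcounts: pp0:3 pp1:3 pp2:3
Op 3: write(P2, v1, 136). refcount(pp1)=3>1 -> COPY to pp3. 4 ppages; refcounts: pp0:3 pp1:2 pp2:3 pp3:1
Op 4: read(P2, v2) -> 16. No state change.
Op 5: write(P2, v2, 167). refcount(pp2)=3>1 -> COPY to pp4. 5 ppages; refcounts: pp0:3 pp1:2 pp2:2 pp3:1 pp4:1
Op 6: write(P2, v0, 174). refcount(pp0)=3>1 -> COPY to pp5. 6 ppages; refcounts: pp0:2 pp1:2 pp2:2 pp3:1 pp4:1 pp5:1
P0: v0 -> pp0 = 15
P1: v0 -> pp0 = 15
P2: v0 -> pp5 = 174

Answer: 15 15 174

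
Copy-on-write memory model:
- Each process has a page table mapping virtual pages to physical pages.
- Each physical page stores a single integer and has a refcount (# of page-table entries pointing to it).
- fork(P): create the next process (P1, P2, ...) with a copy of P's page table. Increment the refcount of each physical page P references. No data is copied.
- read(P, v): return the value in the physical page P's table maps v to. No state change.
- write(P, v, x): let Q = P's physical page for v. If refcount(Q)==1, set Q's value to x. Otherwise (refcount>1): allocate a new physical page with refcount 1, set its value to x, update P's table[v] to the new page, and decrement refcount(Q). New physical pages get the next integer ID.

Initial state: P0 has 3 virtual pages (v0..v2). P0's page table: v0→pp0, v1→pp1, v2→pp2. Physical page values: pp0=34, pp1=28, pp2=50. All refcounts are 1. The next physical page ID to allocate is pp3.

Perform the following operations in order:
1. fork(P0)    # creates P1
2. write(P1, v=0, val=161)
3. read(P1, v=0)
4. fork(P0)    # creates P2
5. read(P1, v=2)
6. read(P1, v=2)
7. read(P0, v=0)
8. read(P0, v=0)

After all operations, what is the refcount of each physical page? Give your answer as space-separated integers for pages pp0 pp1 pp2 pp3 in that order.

Answer: 2 3 3 1

Derivation:
Op 1: fork(P0) -> P1. 3 ppages; refcounts: pp0:2 pp1:2 pp2:2
Op 2: write(P1, v0, 161). refcount(pp0)=2>1 -> COPY to pp3. 4 ppages; refcounts: pp0:1 pp1:2 pp2:2 pp3:1
Op 3: read(P1, v0) -> 161. No state change.
Op 4: fork(P0) -> P2. 4 ppages; refcounts: pp0:2 pp1:3 pp2:3 pp3:1
Op 5: read(P1, v2) -> 50. No state change.
Op 6: read(P1, v2) -> 50. No state change.
Op 7: read(P0, v0) -> 34. No state change.
Op 8: read(P0, v0) -> 34. No state change.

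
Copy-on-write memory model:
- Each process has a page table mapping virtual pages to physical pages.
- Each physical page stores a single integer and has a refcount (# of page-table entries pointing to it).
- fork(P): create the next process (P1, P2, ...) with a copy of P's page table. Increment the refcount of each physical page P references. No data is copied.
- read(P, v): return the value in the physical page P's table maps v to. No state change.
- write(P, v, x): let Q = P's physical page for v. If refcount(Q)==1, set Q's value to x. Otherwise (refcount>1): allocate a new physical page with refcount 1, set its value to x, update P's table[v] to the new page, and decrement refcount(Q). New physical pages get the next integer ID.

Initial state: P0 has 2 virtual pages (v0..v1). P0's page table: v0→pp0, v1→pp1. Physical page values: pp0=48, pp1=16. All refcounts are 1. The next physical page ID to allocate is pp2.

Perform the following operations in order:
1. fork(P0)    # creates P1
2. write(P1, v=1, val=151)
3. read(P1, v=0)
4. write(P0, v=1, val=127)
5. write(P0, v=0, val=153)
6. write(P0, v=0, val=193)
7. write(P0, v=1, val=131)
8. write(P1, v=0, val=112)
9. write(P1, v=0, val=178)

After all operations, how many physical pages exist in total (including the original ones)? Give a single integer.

Answer: 4

Derivation:
Op 1: fork(P0) -> P1. 2 ppages; refcounts: pp0:2 pp1:2
Op 2: write(P1, v1, 151). refcount(pp1)=2>1 -> COPY to pp2. 3 ppages; refcounts: pp0:2 pp1:1 pp2:1
Op 3: read(P1, v0) -> 48. No state change.
Op 4: write(P0, v1, 127). refcount(pp1)=1 -> write in place. 3 ppages; refcounts: pp0:2 pp1:1 pp2:1
Op 5: write(P0, v0, 153). refcount(pp0)=2>1 -> COPY to pp3. 4 ppages; refcounts: pp0:1 pp1:1 pp2:1 pp3:1
Op 6: write(P0, v0, 193). refcount(pp3)=1 -> write in place. 4 ppages; refcounts: pp0:1 pp1:1 pp2:1 pp3:1
Op 7: write(P0, v1, 131). refcount(pp1)=1 -> write in place. 4 ppages; refcounts: pp0:1 pp1:1 pp2:1 pp3:1
Op 8: write(P1, v0, 112). refcount(pp0)=1 -> write in place. 4 ppages; refcounts: pp0:1 pp1:1 pp2:1 pp3:1
Op 9: write(P1, v0, 178). refcount(pp0)=1 -> write in place. 4 ppages; refcounts: pp0:1 pp1:1 pp2:1 pp3:1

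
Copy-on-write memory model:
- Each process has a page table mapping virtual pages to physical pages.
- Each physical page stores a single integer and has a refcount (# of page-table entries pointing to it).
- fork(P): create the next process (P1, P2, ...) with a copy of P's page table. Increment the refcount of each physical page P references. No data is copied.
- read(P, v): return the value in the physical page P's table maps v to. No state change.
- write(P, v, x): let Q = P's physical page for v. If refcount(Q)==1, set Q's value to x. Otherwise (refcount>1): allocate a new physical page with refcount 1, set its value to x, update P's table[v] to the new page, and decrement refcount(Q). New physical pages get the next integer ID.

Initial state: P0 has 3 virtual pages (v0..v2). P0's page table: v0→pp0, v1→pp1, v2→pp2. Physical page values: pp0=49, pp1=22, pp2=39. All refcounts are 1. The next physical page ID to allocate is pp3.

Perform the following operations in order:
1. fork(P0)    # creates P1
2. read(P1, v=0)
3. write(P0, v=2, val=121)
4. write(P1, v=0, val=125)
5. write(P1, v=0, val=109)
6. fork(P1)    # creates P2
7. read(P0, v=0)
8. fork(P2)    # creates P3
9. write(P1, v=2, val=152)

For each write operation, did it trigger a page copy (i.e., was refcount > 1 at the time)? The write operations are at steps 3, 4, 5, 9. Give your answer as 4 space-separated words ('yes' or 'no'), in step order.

Op 1: fork(P0) -> P1. 3 ppages; refcounts: pp0:2 pp1:2 pp2:2
Op 2: read(P1, v0) -> 49. No state change.
Op 3: write(P0, v2, 121). refcount(pp2)=2>1 -> COPY to pp3. 4 ppages; refcounts: pp0:2 pp1:2 pp2:1 pp3:1
Op 4: write(P1, v0, 125). refcount(pp0)=2>1 -> COPY to pp4. 5 ppages; refcounts: pp0:1 pp1:2 pp2:1 pp3:1 pp4:1
Op 5: write(P1, v0, 109). refcount(pp4)=1 -> write in place. 5 ppages; refcounts: pp0:1 pp1:2 pp2:1 pp3:1 pp4:1
Op 6: fork(P1) -> P2. 5 ppages; refcounts: pp0:1 pp1:3 pp2:2 pp3:1 pp4:2
Op 7: read(P0, v0) -> 49. No state change.
Op 8: fork(P2) -> P3. 5 ppages; refcounts: pp0:1 pp1:4 pp2:3 pp3:1 pp4:3
Op 9: write(P1, v2, 152). refcount(pp2)=3>1 -> COPY to pp5. 6 ppages; refcounts: pp0:1 pp1:4 pp2:2 pp3:1 pp4:3 pp5:1

yes yes no yes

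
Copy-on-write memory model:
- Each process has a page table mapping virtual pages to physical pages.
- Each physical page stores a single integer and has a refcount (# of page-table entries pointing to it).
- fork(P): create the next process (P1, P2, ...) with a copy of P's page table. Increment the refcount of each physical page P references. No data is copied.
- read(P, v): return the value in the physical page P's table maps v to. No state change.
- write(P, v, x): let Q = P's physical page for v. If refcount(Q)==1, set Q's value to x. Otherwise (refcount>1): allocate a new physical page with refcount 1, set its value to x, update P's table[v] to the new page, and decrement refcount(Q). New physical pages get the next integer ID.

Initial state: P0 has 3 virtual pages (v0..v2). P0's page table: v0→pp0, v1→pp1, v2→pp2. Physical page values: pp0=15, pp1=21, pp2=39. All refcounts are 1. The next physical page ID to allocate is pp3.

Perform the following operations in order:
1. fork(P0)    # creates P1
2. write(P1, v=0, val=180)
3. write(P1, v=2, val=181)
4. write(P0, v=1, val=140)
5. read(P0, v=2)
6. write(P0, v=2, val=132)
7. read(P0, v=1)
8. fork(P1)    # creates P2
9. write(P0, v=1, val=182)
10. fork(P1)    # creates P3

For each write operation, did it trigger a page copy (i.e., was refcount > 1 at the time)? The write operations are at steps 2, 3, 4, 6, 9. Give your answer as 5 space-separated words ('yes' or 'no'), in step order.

Op 1: fork(P0) -> P1. 3 ppages; refcounts: pp0:2 pp1:2 pp2:2
Op 2: write(P1, v0, 180). refcount(pp0)=2>1 -> COPY to pp3. 4 ppages; refcounts: pp0:1 pp1:2 pp2:2 pp3:1
Op 3: write(P1, v2, 181). refcount(pp2)=2>1 -> COPY to pp4. 5 ppages; refcounts: pp0:1 pp1:2 pp2:1 pp3:1 pp4:1
Op 4: write(P0, v1, 140). refcount(pp1)=2>1 -> COPY to pp5. 6 ppages; refcounts: pp0:1 pp1:1 pp2:1 pp3:1 pp4:1 pp5:1
Op 5: read(P0, v2) -> 39. No state change.
Op 6: write(P0, v2, 132). refcount(pp2)=1 -> write in place. 6 ppages; refcounts: pp0:1 pp1:1 pp2:1 pp3:1 pp4:1 pp5:1
Op 7: read(P0, v1) -> 140. No state change.
Op 8: fork(P1) -> P2. 6 ppages; refcounts: pp0:1 pp1:2 pp2:1 pp3:2 pp4:2 pp5:1
Op 9: write(P0, v1, 182). refcount(pp5)=1 -> write in place. 6 ppages; refcounts: pp0:1 pp1:2 pp2:1 pp3:2 pp4:2 pp5:1
Op 10: fork(P1) -> P3. 6 ppages; refcounts: pp0:1 pp1:3 pp2:1 pp3:3 pp4:3 pp5:1

yes yes yes no no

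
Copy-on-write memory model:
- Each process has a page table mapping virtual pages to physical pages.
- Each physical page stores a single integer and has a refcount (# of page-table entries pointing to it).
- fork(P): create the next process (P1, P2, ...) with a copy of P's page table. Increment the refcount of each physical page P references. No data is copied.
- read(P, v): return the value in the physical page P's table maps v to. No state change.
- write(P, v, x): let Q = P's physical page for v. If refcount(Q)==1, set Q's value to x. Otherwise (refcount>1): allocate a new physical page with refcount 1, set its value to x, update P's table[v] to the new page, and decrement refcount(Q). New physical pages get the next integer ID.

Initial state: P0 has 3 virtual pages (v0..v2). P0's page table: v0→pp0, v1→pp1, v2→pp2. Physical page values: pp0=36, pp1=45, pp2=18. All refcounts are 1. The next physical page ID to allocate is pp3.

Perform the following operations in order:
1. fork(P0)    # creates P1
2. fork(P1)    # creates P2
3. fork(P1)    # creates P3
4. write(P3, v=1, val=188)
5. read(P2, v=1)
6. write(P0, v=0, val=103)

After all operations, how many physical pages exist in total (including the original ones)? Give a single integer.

Op 1: fork(P0) -> P1. 3 ppages; refcounts: pp0:2 pp1:2 pp2:2
Op 2: fork(P1) -> P2. 3 ppages; refcounts: pp0:3 pp1:3 pp2:3
Op 3: fork(P1) -> P3. 3 ppages; refcounts: pp0:4 pp1:4 pp2:4
Op 4: write(P3, v1, 188). refcount(pp1)=4>1 -> COPY to pp3. 4 ppages; refcounts: pp0:4 pp1:3 pp2:4 pp3:1
Op 5: read(P2, v1) -> 45. No state change.
Op 6: write(P0, v0, 103). refcount(pp0)=4>1 -> COPY to pp4. 5 ppages; refcounts: pp0:3 pp1:3 pp2:4 pp3:1 pp4:1

Answer: 5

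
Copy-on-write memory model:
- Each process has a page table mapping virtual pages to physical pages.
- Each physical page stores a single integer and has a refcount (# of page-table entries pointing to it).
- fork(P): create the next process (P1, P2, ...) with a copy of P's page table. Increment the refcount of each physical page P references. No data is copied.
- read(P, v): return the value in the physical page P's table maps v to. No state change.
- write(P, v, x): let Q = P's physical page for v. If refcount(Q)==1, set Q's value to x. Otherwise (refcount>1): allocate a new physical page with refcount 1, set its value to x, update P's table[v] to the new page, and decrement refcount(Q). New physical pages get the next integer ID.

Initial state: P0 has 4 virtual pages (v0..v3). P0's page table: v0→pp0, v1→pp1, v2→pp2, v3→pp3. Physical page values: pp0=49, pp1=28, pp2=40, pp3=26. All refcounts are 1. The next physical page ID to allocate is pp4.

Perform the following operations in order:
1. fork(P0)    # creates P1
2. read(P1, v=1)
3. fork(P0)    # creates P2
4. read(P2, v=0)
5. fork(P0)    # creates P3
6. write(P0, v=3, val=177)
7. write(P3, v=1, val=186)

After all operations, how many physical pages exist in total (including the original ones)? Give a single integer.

Op 1: fork(P0) -> P1. 4 ppages; refcounts: pp0:2 pp1:2 pp2:2 pp3:2
Op 2: read(P1, v1) -> 28. No state change.
Op 3: fork(P0) -> P2. 4 ppages; refcounts: pp0:3 pp1:3 pp2:3 pp3:3
Op 4: read(P2, v0) -> 49. No state change.
Op 5: fork(P0) -> P3. 4 ppages; refcounts: pp0:4 pp1:4 pp2:4 pp3:4
Op 6: write(P0, v3, 177). refcount(pp3)=4>1 -> COPY to pp4. 5 ppages; refcounts: pp0:4 pp1:4 pp2:4 pp3:3 pp4:1
Op 7: write(P3, v1, 186). refcount(pp1)=4>1 -> COPY to pp5. 6 ppages; refcounts: pp0:4 pp1:3 pp2:4 pp3:3 pp4:1 pp5:1

Answer: 6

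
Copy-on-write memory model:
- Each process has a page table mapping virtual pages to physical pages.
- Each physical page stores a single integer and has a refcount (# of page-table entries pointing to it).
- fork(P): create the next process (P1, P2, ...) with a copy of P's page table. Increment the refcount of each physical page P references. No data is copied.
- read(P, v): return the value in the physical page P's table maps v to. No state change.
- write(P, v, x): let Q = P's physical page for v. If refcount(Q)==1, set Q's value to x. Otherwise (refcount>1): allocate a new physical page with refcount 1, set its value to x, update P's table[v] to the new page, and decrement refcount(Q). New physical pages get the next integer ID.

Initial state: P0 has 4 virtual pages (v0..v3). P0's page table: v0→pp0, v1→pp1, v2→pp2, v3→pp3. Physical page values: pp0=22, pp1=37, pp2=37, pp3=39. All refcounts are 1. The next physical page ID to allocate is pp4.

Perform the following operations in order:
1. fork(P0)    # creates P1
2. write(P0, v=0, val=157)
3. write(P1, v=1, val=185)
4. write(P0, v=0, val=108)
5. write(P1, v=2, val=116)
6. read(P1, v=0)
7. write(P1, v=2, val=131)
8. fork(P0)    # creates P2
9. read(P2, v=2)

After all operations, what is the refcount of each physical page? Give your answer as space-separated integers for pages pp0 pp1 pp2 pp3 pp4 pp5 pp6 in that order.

Op 1: fork(P0) -> P1. 4 ppages; refcounts: pp0:2 pp1:2 pp2:2 pp3:2
Op 2: write(P0, v0, 157). refcount(pp0)=2>1 -> COPY to pp4. 5 ppages; refcounts: pp0:1 pp1:2 pp2:2 pp3:2 pp4:1
Op 3: write(P1, v1, 185). refcount(pp1)=2>1 -> COPY to pp5. 6 ppages; refcounts: pp0:1 pp1:1 pp2:2 pp3:2 pp4:1 pp5:1
Op 4: write(P0, v0, 108). refcount(pp4)=1 -> write in place. 6 ppages; refcounts: pp0:1 pp1:1 pp2:2 pp3:2 pp4:1 pp5:1
Op 5: write(P1, v2, 116). refcount(pp2)=2>1 -> COPY to pp6. 7 ppages; refcounts: pp0:1 pp1:1 pp2:1 pp3:2 pp4:1 pp5:1 pp6:1
Op 6: read(P1, v0) -> 22. No state change.
Op 7: write(P1, v2, 131). refcount(pp6)=1 -> write in place. 7 ppages; refcounts: pp0:1 pp1:1 pp2:1 pp3:2 pp4:1 pp5:1 pp6:1
Op 8: fork(P0) -> P2. 7 ppages; refcounts: pp0:1 pp1:2 pp2:2 pp3:3 pp4:2 pp5:1 pp6:1
Op 9: read(P2, v2) -> 37. No state change.

Answer: 1 2 2 3 2 1 1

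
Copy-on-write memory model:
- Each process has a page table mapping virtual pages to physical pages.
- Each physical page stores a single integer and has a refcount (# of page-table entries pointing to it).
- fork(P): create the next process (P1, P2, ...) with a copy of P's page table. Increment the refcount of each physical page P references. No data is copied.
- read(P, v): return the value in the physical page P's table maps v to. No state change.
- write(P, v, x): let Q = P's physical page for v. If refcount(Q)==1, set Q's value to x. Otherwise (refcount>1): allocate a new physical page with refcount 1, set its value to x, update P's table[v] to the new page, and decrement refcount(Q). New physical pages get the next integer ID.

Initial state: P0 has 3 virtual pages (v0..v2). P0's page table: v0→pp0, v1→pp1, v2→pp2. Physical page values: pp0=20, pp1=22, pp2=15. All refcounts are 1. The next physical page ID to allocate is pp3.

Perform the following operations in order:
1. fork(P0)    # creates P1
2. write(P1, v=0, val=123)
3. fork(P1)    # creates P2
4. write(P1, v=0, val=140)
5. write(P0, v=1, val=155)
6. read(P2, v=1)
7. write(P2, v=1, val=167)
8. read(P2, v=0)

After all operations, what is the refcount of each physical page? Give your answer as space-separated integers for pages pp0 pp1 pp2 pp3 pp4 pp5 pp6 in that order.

Answer: 1 1 3 1 1 1 1

Derivation:
Op 1: fork(P0) -> P1. 3 ppages; refcounts: pp0:2 pp1:2 pp2:2
Op 2: write(P1, v0, 123). refcount(pp0)=2>1 -> COPY to pp3. 4 ppages; refcounts: pp0:1 pp1:2 pp2:2 pp3:1
Op 3: fork(P1) -> P2. 4 ppages; refcounts: pp0:1 pp1:3 pp2:3 pp3:2
Op 4: write(P1, v0, 140). refcount(pp3)=2>1 -> COPY to pp4. 5 ppages; refcounts: pp0:1 pp1:3 pp2:3 pp3:1 pp4:1
Op 5: write(P0, v1, 155). refcount(pp1)=3>1 -> COPY to pp5. 6 ppages; refcounts: pp0:1 pp1:2 pp2:3 pp3:1 pp4:1 pp5:1
Op 6: read(P2, v1) -> 22. No state change.
Op 7: write(P2, v1, 167). refcount(pp1)=2>1 -> COPY to pp6. 7 ppages; refcounts: pp0:1 pp1:1 pp2:3 pp3:1 pp4:1 pp5:1 pp6:1
Op 8: read(P2, v0) -> 123. No state change.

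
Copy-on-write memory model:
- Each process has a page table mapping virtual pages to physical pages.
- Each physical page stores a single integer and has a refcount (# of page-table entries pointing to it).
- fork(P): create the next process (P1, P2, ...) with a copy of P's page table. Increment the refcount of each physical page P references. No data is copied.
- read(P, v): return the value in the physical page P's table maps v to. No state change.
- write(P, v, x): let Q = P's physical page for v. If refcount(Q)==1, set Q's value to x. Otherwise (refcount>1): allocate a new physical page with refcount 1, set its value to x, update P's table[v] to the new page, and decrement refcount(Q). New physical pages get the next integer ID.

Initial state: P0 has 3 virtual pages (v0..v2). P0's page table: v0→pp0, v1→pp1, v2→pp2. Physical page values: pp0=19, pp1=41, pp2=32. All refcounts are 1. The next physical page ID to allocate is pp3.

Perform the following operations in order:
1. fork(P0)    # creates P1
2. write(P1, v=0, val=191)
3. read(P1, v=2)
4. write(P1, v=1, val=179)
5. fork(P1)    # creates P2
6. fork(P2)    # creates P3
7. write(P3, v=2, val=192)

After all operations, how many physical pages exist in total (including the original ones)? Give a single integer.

Answer: 6

Derivation:
Op 1: fork(P0) -> P1. 3 ppages; refcounts: pp0:2 pp1:2 pp2:2
Op 2: write(P1, v0, 191). refcount(pp0)=2>1 -> COPY to pp3. 4 ppages; refcounts: pp0:1 pp1:2 pp2:2 pp3:1
Op 3: read(P1, v2) -> 32. No state change.
Op 4: write(P1, v1, 179). refcount(pp1)=2>1 -> COPY to pp4. 5 ppages; refcounts: pp0:1 pp1:1 pp2:2 pp3:1 pp4:1
Op 5: fork(P1) -> P2. 5 ppages; refcounts: pp0:1 pp1:1 pp2:3 pp3:2 pp4:2
Op 6: fork(P2) -> P3. 5 ppages; refcounts: pp0:1 pp1:1 pp2:4 pp3:3 pp4:3
Op 7: write(P3, v2, 192). refcount(pp2)=4>1 -> COPY to pp5. 6 ppages; refcounts: pp0:1 pp1:1 pp2:3 pp3:3 pp4:3 pp5:1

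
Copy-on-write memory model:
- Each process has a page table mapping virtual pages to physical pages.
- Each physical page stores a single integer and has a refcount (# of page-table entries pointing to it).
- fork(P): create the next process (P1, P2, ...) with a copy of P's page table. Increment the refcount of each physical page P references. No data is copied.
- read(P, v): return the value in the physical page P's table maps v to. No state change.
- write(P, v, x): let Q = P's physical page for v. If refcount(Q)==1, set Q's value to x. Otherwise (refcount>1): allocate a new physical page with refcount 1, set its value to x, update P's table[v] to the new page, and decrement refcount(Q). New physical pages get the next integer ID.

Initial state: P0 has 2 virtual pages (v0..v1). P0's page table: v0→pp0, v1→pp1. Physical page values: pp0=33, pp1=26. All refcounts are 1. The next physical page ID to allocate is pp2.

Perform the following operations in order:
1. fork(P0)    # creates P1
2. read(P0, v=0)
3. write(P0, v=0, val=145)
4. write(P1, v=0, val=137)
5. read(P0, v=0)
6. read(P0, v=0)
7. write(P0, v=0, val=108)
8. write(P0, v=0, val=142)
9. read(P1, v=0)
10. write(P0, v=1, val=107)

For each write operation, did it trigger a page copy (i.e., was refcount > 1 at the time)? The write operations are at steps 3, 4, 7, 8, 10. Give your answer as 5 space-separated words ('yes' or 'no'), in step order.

Op 1: fork(P0) -> P1. 2 ppages; refcounts: pp0:2 pp1:2
Op 2: read(P0, v0) -> 33. No state change.
Op 3: write(P0, v0, 145). refcount(pp0)=2>1 -> COPY to pp2. 3 ppages; refcounts: pp0:1 pp1:2 pp2:1
Op 4: write(P1, v0, 137). refcount(pp0)=1 -> write in place. 3 ppages; refcounts: pp0:1 pp1:2 pp2:1
Op 5: read(P0, v0) -> 145. No state change.
Op 6: read(P0, v0) -> 145. No state change.
Op 7: write(P0, v0, 108). refcount(pp2)=1 -> write in place. 3 ppages; refcounts: pp0:1 pp1:2 pp2:1
Op 8: write(P0, v0, 142). refcount(pp2)=1 -> write in place. 3 ppages; refcounts: pp0:1 pp1:2 pp2:1
Op 9: read(P1, v0) -> 137. No state change.
Op 10: write(P0, v1, 107). refcount(pp1)=2>1 -> COPY to pp3. 4 ppages; refcounts: pp0:1 pp1:1 pp2:1 pp3:1

yes no no no yes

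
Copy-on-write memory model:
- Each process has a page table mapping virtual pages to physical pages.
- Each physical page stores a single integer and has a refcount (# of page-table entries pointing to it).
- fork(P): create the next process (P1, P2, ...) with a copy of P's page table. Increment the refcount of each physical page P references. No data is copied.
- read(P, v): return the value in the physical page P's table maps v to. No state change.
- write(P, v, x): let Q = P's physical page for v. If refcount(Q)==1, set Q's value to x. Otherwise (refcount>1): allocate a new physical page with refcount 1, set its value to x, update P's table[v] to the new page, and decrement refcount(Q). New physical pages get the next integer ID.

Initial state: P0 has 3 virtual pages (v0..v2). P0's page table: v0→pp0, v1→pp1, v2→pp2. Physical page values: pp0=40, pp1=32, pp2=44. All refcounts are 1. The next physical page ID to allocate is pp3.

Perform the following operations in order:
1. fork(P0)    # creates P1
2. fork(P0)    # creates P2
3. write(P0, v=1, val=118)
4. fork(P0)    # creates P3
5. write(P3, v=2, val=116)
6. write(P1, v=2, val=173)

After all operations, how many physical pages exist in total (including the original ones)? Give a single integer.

Op 1: fork(P0) -> P1. 3 ppages; refcounts: pp0:2 pp1:2 pp2:2
Op 2: fork(P0) -> P2. 3 ppages; refcounts: pp0:3 pp1:3 pp2:3
Op 3: write(P0, v1, 118). refcount(pp1)=3>1 -> COPY to pp3. 4 ppages; refcounts: pp0:3 pp1:2 pp2:3 pp3:1
Op 4: fork(P0) -> P3. 4 ppages; refcounts: pp0:4 pp1:2 pp2:4 pp3:2
Op 5: write(P3, v2, 116). refcount(pp2)=4>1 -> COPY to pp4. 5 ppages; refcounts: pp0:4 pp1:2 pp2:3 pp3:2 pp4:1
Op 6: write(P1, v2, 173). refcount(pp2)=3>1 -> COPY to pp5. 6 ppages; refcounts: pp0:4 pp1:2 pp2:2 pp3:2 pp4:1 pp5:1

Answer: 6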